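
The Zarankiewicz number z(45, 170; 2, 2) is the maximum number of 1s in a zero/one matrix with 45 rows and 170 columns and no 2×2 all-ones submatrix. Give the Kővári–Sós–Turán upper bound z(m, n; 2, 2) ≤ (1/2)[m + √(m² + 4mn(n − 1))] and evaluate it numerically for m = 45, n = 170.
z(45, 170; 2, 2) ≤ (1/2)[45 + √(45² + 4·45·170·169)] = (1/2)[45 + √5173425] = 1159.7582

Kővári–Sós–Turán: let r_1, ..., r_45 be the row sums and z = Σ r_i the total number of 1s. Each pair of columns can share at most one row with both entries 1 (else a 2×2 all-ones block appears), so Σ_i C(r_i, 2) ≤ C(170, 2) = 14365. By convexity Σ_i C(r_i, 2) ≥ 45·C(z/45, 2) = z(z − 45)/(2·45), giving z² − 45z − 45·170·169 ≤ 0 and hence z ≤ (1/2)[45 + √(2025 + 4·1292850)] = (1/2)[45 + √5173425] ≈ (1/2)(45 + 2274.5164) = 1159.7582.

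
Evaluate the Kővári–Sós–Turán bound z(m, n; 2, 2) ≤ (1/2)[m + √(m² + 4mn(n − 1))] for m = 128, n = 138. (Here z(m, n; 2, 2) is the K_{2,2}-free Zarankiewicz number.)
z(128, 138; 2, 2) ≤ (1/2)[128 + √(128² + 4·128·138·137)] = (1/2)[128 + √9696256] = 1620.9406

Kővári–Sós–Turán: let r_1, ..., r_128 be the row sums and z = Σ r_i the total number of 1s. Each pair of columns can share at most one row with both entries 1 (else a 2×2 all-ones block appears), so Σ_i C(r_i, 2) ≤ C(138, 2) = 9453. By convexity Σ_i C(r_i, 2) ≥ 128·C(z/128, 2) = z(z − 128)/(2·128), giving z² − 128z − 128·138·137 ≤ 0 and hence z ≤ (1/2)[128 + √(16384 + 4·2419968)] = (1/2)[128 + √9696256] ≈ (1/2)(128 + 3113.8812) = 1620.9406.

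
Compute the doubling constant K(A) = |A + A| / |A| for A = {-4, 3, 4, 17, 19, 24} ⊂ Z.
K = |A + A| / |A| = 20/6 = 10/3

Enumerate A + A = {a + b : a, b ∈ A}. With |A| = 6, there are |A|^2 = 36 ordered sum pairs; collecting distinct values, A + A = {-8, -1, 0, 6, 7, 8, 13, 15, 20, 21, 22, 23, 27, 28, 34, 36, 38, 41, 43, 48}, so |A + A| = 20. Thus K = 20/6 = 10/3. For comparison, the minimum possible |A + A| over all 6-element sets is 2·6 − 1 = 11 (so min K = 11/6), attained only by arithmetic progressions.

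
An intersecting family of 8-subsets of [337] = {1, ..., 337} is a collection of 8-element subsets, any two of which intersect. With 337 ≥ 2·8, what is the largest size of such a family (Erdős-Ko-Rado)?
max |F| = C(336, 7) = 90079147136880

Erdős-Ko-Rado (1961): when n ≥ 2k, max |F| = C(n−1, k−1). The bound is attained by the star {A : i ∈ A} for any fixed i ∈ [n]. Here C(337−1, 8−1) = C(336, 7) = 90079147136880.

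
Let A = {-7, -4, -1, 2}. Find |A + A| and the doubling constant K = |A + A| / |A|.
K = |A + A| / |A| = 7/4

Enumerate A + A = {a + b : a, b ∈ A}. With |A| = 4, there are |A|^2 = 16 ordered sum pairs; collecting distinct values, A + A = {-14, -11, -8, -5, -2, 1, 4}, so |A + A| = 7. Thus K = 7/4. Here |A + A| = 2|A| − 1 = 7, the minimum possible — so K = 7/4 is minimal, which holds iff A is an arithmetic progression.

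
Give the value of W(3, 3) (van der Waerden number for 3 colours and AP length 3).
W(3, 3) = 27

W(3, 3) = 27. The lower bound W(3, 3) > 26 comes from an explicit good 3-colouring of [1, 26]; the upper bound W(3, 3) ≤ 27 was verified by exhaustive search over 3-colourings of [1, 27].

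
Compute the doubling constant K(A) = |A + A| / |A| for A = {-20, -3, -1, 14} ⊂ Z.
K = |A + A| / |A| = 9/4

Enumerate A + A = {a + b : a, b ∈ A}. With |A| = 4, there are |A|^2 = 16 ordered sum pairs; collecting distinct values, A + A = {-40, -23, -21, -6, -4, -2, 11, 13, 28}, so |A + A| = 9. Thus K = 9/4. For comparison, the minimum possible |A + A| over all 4-element sets is 2·4 − 1 = 7 (so min K = 7/4), attained only by arithmetic progressions.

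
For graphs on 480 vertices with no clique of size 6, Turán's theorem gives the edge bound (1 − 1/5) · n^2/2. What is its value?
Turán density bound = (4/5) · 480^2/2 = 92160

Turán's theorem: ex(n, K_{r+1}) is achieved by the complete r-partite Turán graph T(n, r) with parts as balanced as possible, and is at most (1 − 1/r) · n^2/2. For r = 5, n = 480: the density bound is (4/5) · 230400/2 = 92160. Since 5 ∣ 480, the Turán graph T(480, 5) has parts of equal size 96, and its edge count e(T(480, 5)) = 92160 attains the density bound exactly.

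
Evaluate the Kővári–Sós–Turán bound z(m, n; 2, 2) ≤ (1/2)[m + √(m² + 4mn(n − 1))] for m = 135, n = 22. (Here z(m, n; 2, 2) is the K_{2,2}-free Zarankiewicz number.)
z(135, 22; 2, 2) ≤ (1/2)[135 + √(135² + 4·135·22·21)] = (1/2)[135 + √267705] = 326.2011

Kővári–Sós–Turán: let r_1, ..., r_135 be the row sums and z = Σ r_i the total number of 1s. Each pair of columns can share at most one row with both entries 1 (else a 2×2 all-ones block appears), so Σ_i C(r_i, 2) ≤ C(22, 2) = 231. By convexity Σ_i C(r_i, 2) ≥ 135·C(z/135, 2) = z(z − 135)/(2·135), giving z² − 135z − 135·22·21 ≤ 0 and hence z ≤ (1/2)[135 + √(18225 + 4·62370)] = (1/2)[135 + √267705] ≈ (1/2)(135 + 517.4022) = 326.2011.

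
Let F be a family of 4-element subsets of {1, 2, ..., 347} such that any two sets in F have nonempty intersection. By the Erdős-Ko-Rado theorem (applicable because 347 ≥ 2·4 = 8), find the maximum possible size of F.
max |F| = C(346, 3) = 6843880

The Erdős-Ko-Rado theorem states: for n ≥ 2k, an intersecting family of k-subsets of an n-element set has size at most C(n − 1, k − 1), with equality for 'star' families {A ⊆ [n] : |A| = k, i ∈ A} (fix an element i). For n = 347, k = 4: C(346, 3) = 6843880.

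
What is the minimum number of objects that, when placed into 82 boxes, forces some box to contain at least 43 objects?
n = (43 − 1)·82 + 1 = 3445

By the generalised pigeonhole principle, to guarantee some box contains ≥ r objects we need more than (r − 1) · k objects total. Threshold: n = (r − 1) · k + 1. With r = 43 and k = 82: n = 42 · 82 + 1 = 3444 + 1 = 3445. For n = 3444 = 42 · 82, we can put exactly 42 objects in every box, avoiding 43 in any single one — so 3445 is tight.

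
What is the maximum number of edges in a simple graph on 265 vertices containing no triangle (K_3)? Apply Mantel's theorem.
ex(265, K_3) = ⌊265^2/4⌋ = 17556

Mantel (1907): a triangle-free graph on n vertices has at most ⌊n^2/4⌋ edges, with equality for the complete bipartite graph K_{⌊n/2⌋, ⌈n/2⌉}. For n = 265: ⌊265^2/4⌋ = ⌊70225/4⌋ = 17556. The extremal graph is K_{132, 133}, which has 132·133 = 17556 edges.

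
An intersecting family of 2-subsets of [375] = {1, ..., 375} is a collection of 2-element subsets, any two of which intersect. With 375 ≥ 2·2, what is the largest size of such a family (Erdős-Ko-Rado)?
max |F| = C(374, 1) = 374

Erdős-Ko-Rado (1961): when n ≥ 2k, max |F| = C(n−1, k−1). The bound is attained by the star {A : i ∈ A} for any fixed i ∈ [n]. Here C(375−1, 2−1) = C(374, 1) = 374.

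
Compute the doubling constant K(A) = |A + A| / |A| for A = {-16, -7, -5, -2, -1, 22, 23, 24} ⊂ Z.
K = |A + A| / |A| = 32/8 = 4

Enumerate A + A = {a + b : a, b ∈ A}. With |A| = 8, there are |A|^2 = 64 ordered sum pairs; collecting distinct values, A + A = {-32, -23, -21, -18, -17, -14, -12, -10, -9, -8, -7, -6, -4, -3, -2, 6, 7, 8, 15, 16, 17, 18, 19, 20, 21, 22, 23, 44, 45, 46, 47, 48}, so |A + A| = 32. Thus K = 32/8 = 4. For comparison, the minimum possible |A + A| over all 8-element sets is 2·8 − 1 = 15 (so min K = 15/8), attained only by arithmetic progressions.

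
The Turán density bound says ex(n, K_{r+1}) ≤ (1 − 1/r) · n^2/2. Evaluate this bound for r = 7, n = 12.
Turán density bound = (6/7) · 12^2/2 = 432/7 ≈ 61.7143

Turán's theorem: ex(n, K_{r+1}) is achieved by the complete r-partite Turán graph T(n, r) with parts as balanced as possible, and is at most (1 − 1/r) · n^2/2. For r = 7, n = 12: the density bound is (6/7) · 144/2 = 432/7 ≈ 61.7143. The integer-valued extremum is e(T(12, 7)) = 61, which is strictly less than the density bound 432/7 since 7 ∤ 12 (the parts of T(12, 7) cannot all be equal).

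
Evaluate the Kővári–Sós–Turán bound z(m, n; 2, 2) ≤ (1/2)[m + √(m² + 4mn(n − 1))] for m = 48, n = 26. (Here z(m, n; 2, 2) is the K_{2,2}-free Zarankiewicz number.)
z(48, 26; 2, 2) ≤ (1/2)[48 + √(48² + 4·48·26·25)] = (1/2)[48 + √127104] = 202.2582

Kővári–Sós–Turán: let r_1, ..., r_48 be the row sums and z = Σ r_i the total number of 1s. Each pair of columns can share at most one row with both entries 1 (else a 2×2 all-ones block appears), so Σ_i C(r_i, 2) ≤ C(26, 2) = 325. By convexity Σ_i C(r_i, 2) ≥ 48·C(z/48, 2) = z(z − 48)/(2·48), giving z² − 48z − 48·26·25 ≤ 0 and hence z ≤ (1/2)[48 + √(2304 + 4·31200)] = (1/2)[48 + √127104] ≈ (1/2)(48 + 356.5165) = 202.2582.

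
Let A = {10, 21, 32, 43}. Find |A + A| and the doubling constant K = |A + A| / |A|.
K = |A + A| / |A| = 7/4

Enumerate A + A = {a + b : a, b ∈ A}. With |A| = 4, there are |A|^2 = 16 ordered sum pairs; collecting distinct values, A + A = {20, 31, 42, 53, 64, 75, 86}, so |A + A| = 7. Thus K = 7/4. Here |A + A| = 2|A| − 1 = 7, the minimum possible — so K = 7/4 is minimal, which holds iff A is an arithmetic progression.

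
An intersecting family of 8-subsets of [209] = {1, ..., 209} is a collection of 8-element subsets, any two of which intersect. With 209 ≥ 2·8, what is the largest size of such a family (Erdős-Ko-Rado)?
max |F| = C(208, 7) = 3017878841328

The Erdős-Ko-Rado theorem states: for n ≥ 2k, an intersecting family of k-subsets of an n-element set has size at most C(n − 1, k − 1), with equality for 'star' families {A ⊆ [n] : |A| = k, i ∈ A} (fix an element i). For n = 209, k = 8: C(208, 7) = 3017878841328.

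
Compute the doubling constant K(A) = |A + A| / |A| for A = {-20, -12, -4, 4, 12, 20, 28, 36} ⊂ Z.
K = |A + A| / |A| = 15/8

Enumerate A + A = {a + b : a, b ∈ A}. With |A| = 8, there are |A|^2 = 64 ordered sum pairs; collecting distinct values, A + A = {-40, -32, -24, -16, -8, 0, 8, 16, 24, 32, 40, 48, 56, 64, 72}, so |A + A| = 15. Thus K = 15/8. Here |A + A| = 2|A| − 1 = 15, the minimum possible — so K = 15/8 is minimal, which holds iff A is an arithmetic progression.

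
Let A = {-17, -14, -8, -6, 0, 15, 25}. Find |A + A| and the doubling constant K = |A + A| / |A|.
K = |A + A| / |A| = 27/7

Enumerate A + A = {a + b : a, b ∈ A}. With |A| = 7, there are |A|^2 = 49 ordered sum pairs; collecting distinct values, A + A = {-34, -31, -28, -25, -23, -22, -20, -17, -16, -14, -12, -8, -6, -2, 0, 1, 7, 8, 9, 11, 15, 17, 19, 25, 30, 40, 50}, so |A + A| = 27. Thus K = 27/7. For comparison, the minimum possible |A + A| over all 7-element sets is 2·7 − 1 = 13 (so min K = 13/7), attained only by arithmetic progressions.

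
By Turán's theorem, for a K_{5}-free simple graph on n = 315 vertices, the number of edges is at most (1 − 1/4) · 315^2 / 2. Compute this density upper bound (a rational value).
Turán density bound = (3/4) · 315^2/2 = 297675/8 ≈ 37209.375

Turán's theorem: ex(n, K_{r+1}) is achieved by the complete r-partite Turán graph T(n, r) with parts as balanced as possible, and is at most (1 − 1/r) · n^2/2. For r = 4, n = 315: the density bound is (3/4) · 99225/2 = 297675/8 ≈ 37209.375. The integer-valued extremum is e(T(315, 4)) = 37209, which is strictly less than the density bound 297675/8 since 4 ∤ 315 (the parts of T(315, 4) cannot all be equal).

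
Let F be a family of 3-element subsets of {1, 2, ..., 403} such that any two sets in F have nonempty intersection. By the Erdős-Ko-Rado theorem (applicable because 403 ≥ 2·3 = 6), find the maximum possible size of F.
max |F| = C(402, 2) = 80601

Erdős-Ko-Rado (1961): when n ≥ 2k, max |F| = C(n−1, k−1). The bound is attained by the star {A : i ∈ A} for any fixed i ∈ [n]. Here C(403−1, 3−1) = C(402, 2) = 80601.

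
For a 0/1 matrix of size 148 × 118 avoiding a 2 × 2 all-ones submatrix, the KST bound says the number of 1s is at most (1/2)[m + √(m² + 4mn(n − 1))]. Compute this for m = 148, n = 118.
z(148, 118; 2, 2) ≤ (1/2)[148 + √(148² + 4·148·118·117)] = (1/2)[148 + √8195056] = 1505.3504

Kővári–Sós–Turán: let r_1, ..., r_148 be the row sums and z = Σ r_i the total number of 1s. Each pair of columns can share at most one row with both entries 1 (else a 2×2 all-ones block appears), so Σ_i C(r_i, 2) ≤ C(118, 2) = 6903. By convexity Σ_i C(r_i, 2) ≥ 148·C(z/148, 2) = z(z − 148)/(2·148), giving z² − 148z − 148·118·117 ≤ 0 and hence z ≤ (1/2)[148 + √(21904 + 4·2043288)] = (1/2)[148 + √8195056] ≈ (1/2)(148 + 2862.7008) = 1505.3504.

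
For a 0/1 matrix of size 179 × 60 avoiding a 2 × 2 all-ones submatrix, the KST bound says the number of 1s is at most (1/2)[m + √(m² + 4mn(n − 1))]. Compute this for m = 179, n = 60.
z(179, 60; 2, 2) ≤ (1/2)[179 + √(179² + 4·179·60·59)] = (1/2)[179 + √2566681] = 890.5432

Kővári–Sós–Turán: let r_1, ..., r_179 be the row sums and z = Σ r_i the total number of 1s. Each pair of columns can share at most one row with both entries 1 (else a 2×2 all-ones block appears), so Σ_i C(r_i, 2) ≤ C(60, 2) = 1770. By convexity Σ_i C(r_i, 2) ≥ 179·C(z/179, 2) = z(z − 179)/(2·179), giving z² − 179z − 179·60·59 ≤ 0 and hence z ≤ (1/2)[179 + √(32041 + 4·633660)] = (1/2)[179 + √2566681] ≈ (1/2)(179 + 1602.0865) = 890.5432.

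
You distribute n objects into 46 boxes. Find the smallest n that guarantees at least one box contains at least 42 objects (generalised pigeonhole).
n = (42 − 1)·46 + 1 = 1887

By the generalised pigeonhole principle, to guarantee some box contains ≥ r objects we need more than (r − 1) · k objects total. Threshold: n = (r − 1) · k + 1. With r = 42 and k = 46: n = 41 · 46 + 1 = 1886 + 1 = 1887. For n = 1886 = 41 · 46, we can put exactly 41 objects in every box, avoiding 42 in any single one — so 1887 is tight.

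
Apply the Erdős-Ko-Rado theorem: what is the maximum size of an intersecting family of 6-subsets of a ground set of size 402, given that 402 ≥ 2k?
max |F| = C(401, 5) = 84269339980

Erdős-Ko-Rado (1961): when n ≥ 2k, max |F| = C(n−1, k−1). The bound is attained by the star {A : i ∈ A} for any fixed i ∈ [n]. Here C(402−1, 6−1) = C(401, 5) = 84269339980.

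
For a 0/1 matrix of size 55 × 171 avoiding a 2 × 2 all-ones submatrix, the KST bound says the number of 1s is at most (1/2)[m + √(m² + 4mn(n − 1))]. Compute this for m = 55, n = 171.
z(55, 171; 2, 2) ≤ (1/2)[55 + √(55² + 4·55·171·170)] = (1/2)[55 + √6398425] = 1292.2554

Kővári–Sós–Turán: let r_1, ..., r_55 be the row sums and z = Σ r_i the total number of 1s. Each pair of columns can share at most one row with both entries 1 (else a 2×2 all-ones block appears), so Σ_i C(r_i, 2) ≤ C(171, 2) = 14535. By convexity Σ_i C(r_i, 2) ≥ 55·C(z/55, 2) = z(z − 55)/(2·55), giving z² − 55z − 55·171·170 ≤ 0 and hence z ≤ (1/2)[55 + √(3025 + 4·1598850)] = (1/2)[55 + √6398425] ≈ (1/2)(55 + 2529.5108) = 1292.2554.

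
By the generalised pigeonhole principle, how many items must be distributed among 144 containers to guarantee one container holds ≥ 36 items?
n = (36 − 1)·144 + 1 = 5041

By the generalised pigeonhole principle, to guarantee some box contains ≥ r objects we need more than (r − 1) · k objects total. Threshold: n = (r − 1) · k + 1. With r = 36 and k = 144: n = 35 · 144 + 1 = 5040 + 1 = 5041. For n = 5040 = 35 · 144, we can put exactly 35 objects in every box, avoiding 36 in any single one — so 5041 is tight.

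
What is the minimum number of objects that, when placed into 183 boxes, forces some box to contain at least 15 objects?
n = (15 − 1)·183 + 1 = 2563

By the generalised pigeonhole principle, to guarantee some box contains ≥ r objects we need more than (r − 1) · k objects total. Threshold: n = (r − 1) · k + 1. With r = 15 and k = 183: n = 14 · 183 + 1 = 2562 + 1 = 2563. For n = 2562 = 14 · 183, we can put exactly 14 objects in every box, avoiding 15 in any single one — so 2563 is tight.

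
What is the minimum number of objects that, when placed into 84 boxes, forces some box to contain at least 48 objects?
n = (48 − 1)·84 + 1 = 3949

By the generalised pigeonhole principle, to guarantee some box contains ≥ r objects we need more than (r − 1) · k objects total. Threshold: n = (r − 1) · k + 1. With r = 48 and k = 84: n = 47 · 84 + 1 = 3948 + 1 = 3949. For n = 3948 = 47 · 84, we can put exactly 47 objects in every box, avoiding 48 in any single one — so 3949 is tight.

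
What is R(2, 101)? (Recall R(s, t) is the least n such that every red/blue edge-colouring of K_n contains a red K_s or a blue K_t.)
R(2, 101) = 101

R(2, k) = k for all k ≥ 2: in a 2-colouring of K_k, either some edge is red (a red K_2) or all edges are blue (a blue K_k). And K_{100} coloured all-blue has no blue K_101, so R(2, 101) > 100. Hence R(2, 101) = 101.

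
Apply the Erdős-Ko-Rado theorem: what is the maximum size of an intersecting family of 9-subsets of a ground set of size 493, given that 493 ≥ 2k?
max |F| = C(492, 8) = 80418839508771435

The Erdős-Ko-Rado theorem states: for n ≥ 2k, an intersecting family of k-subsets of an n-element set has size at most C(n − 1, k − 1), with equality for 'star' families {A ⊆ [n] : |A| = k, i ∈ A} (fix an element i). For n = 493, k = 9: C(492, 8) = 80418839508771435.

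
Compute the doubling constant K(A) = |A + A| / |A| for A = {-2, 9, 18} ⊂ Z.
K = |A + A| / |A| = 6/3 = 2

Enumerate A + A = {a + b : a, b ∈ A}. With |A| = 3, there are |A|^2 = 9 ordered sum pairs; collecting distinct values, A + A = {-4, 7, 16, 18, 27, 36}, so |A + A| = 6. Thus K = 6/3 = 2. For comparison, the minimum possible |A + A| over all 3-element sets is 2·3 − 1 = 5 (so min K = 5/3), attained only by arithmetic progressions.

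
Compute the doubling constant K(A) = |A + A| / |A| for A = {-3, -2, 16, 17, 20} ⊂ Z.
K = |A + A| / |A| = 14/5

Enumerate A + A = {a + b : a, b ∈ A}. With |A| = 5, there are |A|^2 = 25 ordered sum pairs; collecting distinct values, A + A = {-6, -5, -4, 13, 14, 15, 17, 18, 32, 33, 34, 36, 37, 40}, so |A + A| = 14. Thus K = 14/5. For comparison, the minimum possible |A + A| over all 5-element sets is 2·5 − 1 = 9 (so min K = 9/5), attained only by arithmetic progressions.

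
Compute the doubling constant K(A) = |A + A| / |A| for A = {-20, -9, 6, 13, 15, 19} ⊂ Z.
K = |A + A| / |A| = 21/6 = 7/2

Enumerate A + A = {a + b : a, b ∈ A}. With |A| = 6, there are |A|^2 = 36 ordered sum pairs; collecting distinct values, A + A = {-40, -29, -18, -14, -7, -5, -3, -1, 4, 6, 10, 12, 19, 21, 25, 26, 28, 30, 32, 34, 38}, so |A + A| = 21. Thus K = 21/6 = 7/2. For comparison, the minimum possible |A + A| over all 6-element sets is 2·6 − 1 = 11 (so min K = 11/6), attained only by arithmetic progressions.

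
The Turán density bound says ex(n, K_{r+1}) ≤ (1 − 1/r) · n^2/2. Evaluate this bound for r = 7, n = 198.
Turán density bound = (6/7) · 198^2/2 = 117612/7 ≈ 16801.7143

Turán's theorem: ex(n, K_{r+1}) is achieved by the complete r-partite Turán graph T(n, r) with parts as balanced as possible, and is at most (1 − 1/r) · n^2/2. For r = 7, n = 198: the density bound is (6/7) · 39204/2 = 117612/7 ≈ 16801.7143. The integer-valued extremum is e(T(198, 7)) = 16801, which is strictly less than the density bound 117612/7 since 7 ∤ 198 (the parts of T(198, 7) cannot all be equal).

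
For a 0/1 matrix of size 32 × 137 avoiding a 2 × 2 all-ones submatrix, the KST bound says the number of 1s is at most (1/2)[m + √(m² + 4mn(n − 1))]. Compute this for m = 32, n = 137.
z(32, 137; 2, 2) ≤ (1/2)[32 + √(32² + 4·32·137·136)] = (1/2)[32 + √2385920] = 788.3212

Kővári–Sós–Turán: let r_1, ..., r_32 be the row sums and z = Σ r_i the total number of 1s. Each pair of columns can share at most one row with both entries 1 (else a 2×2 all-ones block appears), so Σ_i C(r_i, 2) ≤ C(137, 2) = 9316. By convexity Σ_i C(r_i, 2) ≥ 32·C(z/32, 2) = z(z − 32)/(2·32), giving z² − 32z − 32·137·136 ≤ 0 and hence z ≤ (1/2)[32 + √(1024 + 4·596224)] = (1/2)[32 + √2385920] ≈ (1/2)(32 + 1544.6424) = 788.3212.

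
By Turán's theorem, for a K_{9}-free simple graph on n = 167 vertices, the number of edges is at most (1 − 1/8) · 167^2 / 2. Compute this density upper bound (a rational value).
Turán density bound = (7/8) · 167^2/2 = 195223/16 ≈ 12201.4375

Turán's theorem: ex(n, K_{r+1}) is achieved by the complete r-partite Turán graph T(n, r) with parts as balanced as possible, and is at most (1 − 1/r) · n^2/2. For r = 8, n = 167: the density bound is (7/8) · 27889/2 = 195223/16 ≈ 12201.4375. The integer-valued extremum is e(T(167, 8)) = 12201, which is strictly less than the density bound 195223/16 since 8 ∤ 167 (the parts of T(167, 8) cannot all be equal).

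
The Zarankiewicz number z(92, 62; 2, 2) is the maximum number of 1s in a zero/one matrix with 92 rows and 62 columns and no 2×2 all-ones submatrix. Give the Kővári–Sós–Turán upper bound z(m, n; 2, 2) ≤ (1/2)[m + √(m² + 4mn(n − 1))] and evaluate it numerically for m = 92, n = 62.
z(92, 62; 2, 2) ≤ (1/2)[92 + √(92² + 4·92·62·61)] = (1/2)[92 + √1400240] = 637.6587

Kővári–Sós–Turán: let r_1, ..., r_92 be the row sums and z = Σ r_i the total number of 1s. Each pair of columns can share at most one row with both entries 1 (else a 2×2 all-ones block appears), so Σ_i C(r_i, 2) ≤ C(62, 2) = 1891. By convexity Σ_i C(r_i, 2) ≥ 92·C(z/92, 2) = z(z − 92)/(2·92), giving z² − 92z − 92·62·61 ≤ 0 and hence z ≤ (1/2)[92 + √(8464 + 4·347944)] = (1/2)[92 + √1400240] ≈ (1/2)(92 + 1183.3174) = 637.6587.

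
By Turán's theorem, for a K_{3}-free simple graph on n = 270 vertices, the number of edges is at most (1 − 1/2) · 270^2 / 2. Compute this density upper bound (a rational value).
Turán density bound = (1/2) · 270^2/2 = 18225

Turán's theorem: ex(n, K_{r+1}) is achieved by the complete r-partite Turán graph T(n, r) with parts as balanced as possible, and is at most (1 − 1/r) · n^2/2. For r = 2, n = 270: the density bound is (1/2) · 72900/2 = 18225. Since 2 ∣ 270, the Turán graph T(270, 2) has parts of equal size 135, and its edge count e(T(270, 2)) = 18225 attains the density bound exactly.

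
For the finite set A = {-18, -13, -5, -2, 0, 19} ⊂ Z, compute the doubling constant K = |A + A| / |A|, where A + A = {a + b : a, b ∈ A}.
K = |A + A| / |A| = 20/6 = 10/3

Enumerate A + A = {a + b : a, b ∈ A}. With |A| = 6, there are |A|^2 = 36 ordered sum pairs; collecting distinct values, A + A = {-36, -31, -26, -23, -20, -18, -15, -13, -10, -7, -5, -4, -2, 0, 1, 6, 14, 17, 19, 38}, so |A + A| = 20. Thus K = 20/6 = 10/3. For comparison, the minimum possible |A + A| over all 6-element sets is 2·6 − 1 = 11 (so min K = 11/6), attained only by arithmetic progressions.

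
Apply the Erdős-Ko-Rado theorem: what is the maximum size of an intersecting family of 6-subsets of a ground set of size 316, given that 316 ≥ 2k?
max |F| = C(315, 5) = 25033309938

Erdős-Ko-Rado (1961): when n ≥ 2k, max |F| = C(n−1, k−1). The bound is attained by the star {A : i ∈ A} for any fixed i ∈ [n]. Here C(316−1, 6−1) = C(315, 5) = 25033309938.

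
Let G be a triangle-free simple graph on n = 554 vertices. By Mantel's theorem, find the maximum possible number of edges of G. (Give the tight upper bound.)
ex(554, K_3) = ⌊554^2/4⌋ = 76729

Mantel (1907): a triangle-free graph on n vertices has at most ⌊n^2/4⌋ edges, with equality for the complete bipartite graph K_{⌊n/2⌋, ⌈n/2⌉}. For n = 554: ⌊554^2/4⌋ = ⌊306916/4⌋ = 76729. The extremal graph is K_{277, 277}, which has 277·277 = 76729 edges.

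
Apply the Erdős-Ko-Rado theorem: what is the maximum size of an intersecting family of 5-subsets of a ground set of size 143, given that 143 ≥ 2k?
max |F| = C(142, 4) = 16234505

The Erdős-Ko-Rado theorem states: for n ≥ 2k, an intersecting family of k-subsets of an n-element set has size at most C(n − 1, k − 1), with equality for 'star' families {A ⊆ [n] : |A| = k, i ∈ A} (fix an element i). For n = 143, k = 5: C(142, 4) = 16234505.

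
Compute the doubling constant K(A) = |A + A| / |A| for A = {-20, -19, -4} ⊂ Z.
K = |A + A| / |A| = 6/3 = 2

Enumerate A + A = {a + b : a, b ∈ A}. With |A| = 3, there are |A|^2 = 9 ordered sum pairs; collecting distinct values, A + A = {-40, -39, -38, -24, -23, -8}, so |A + A| = 6. Thus K = 6/3 = 2. For comparison, the minimum possible |A + A| over all 3-element sets is 2·3 − 1 = 5 (so min K = 5/3), attained only by arithmetic progressions.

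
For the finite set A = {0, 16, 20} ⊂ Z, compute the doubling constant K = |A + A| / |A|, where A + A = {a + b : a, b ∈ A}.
K = |A + A| / |A| = 6/3 = 2

Enumerate A + A = {a + b : a, b ∈ A}. With |A| = 3, there are |A|^2 = 9 ordered sum pairs; collecting distinct values, A + A = {0, 16, 20, 32, 36, 40}, so |A + A| = 6. Thus K = 6/3 = 2. For comparison, the minimum possible |A + A| over all 3-element sets is 2·3 − 1 = 5 (so min K = 5/3), attained only by arithmetic progressions.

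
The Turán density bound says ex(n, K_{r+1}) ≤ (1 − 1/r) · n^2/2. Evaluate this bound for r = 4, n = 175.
Turán density bound = (3/4) · 175^2/2 = 91875/8 ≈ 11484.375

Turán's theorem: ex(n, K_{r+1}) is achieved by the complete r-partite Turán graph T(n, r) with parts as balanced as possible, and is at most (1 − 1/r) · n^2/2. For r = 4, n = 175: the density bound is (3/4) · 30625/2 = 91875/8 ≈ 11484.375. The integer-valued extremum is e(T(175, 4)) = 11484, which is strictly less than the density bound 91875/8 since 4 ∤ 175 (the parts of T(175, 4) cannot all be equal).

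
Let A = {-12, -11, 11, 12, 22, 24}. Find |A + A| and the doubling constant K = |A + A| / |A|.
K = |A + A| / |A| = 20/6 = 10/3

Enumerate A + A = {a + b : a, b ∈ A}. With |A| = 6, there are |A|^2 = 36 ordered sum pairs; collecting distinct values, A + A = {-24, -23, -22, -1, 0, 1, 10, 11, 12, 13, 22, 23, 24, 33, 34, 35, 36, 44, 46, 48}, so |A + A| = 20. Thus K = 20/6 = 10/3. For comparison, the minimum possible |A + A| over all 6-element sets is 2·6 − 1 = 11 (so min K = 11/6), attained only by arithmetic progressions.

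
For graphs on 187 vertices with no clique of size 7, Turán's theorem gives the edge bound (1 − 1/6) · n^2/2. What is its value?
Turán density bound = (5/6) · 187^2/2 = 174845/12 ≈ 14570.4167

Turán's theorem: ex(n, K_{r+1}) is achieved by the complete r-partite Turán graph T(n, r) with parts as balanced as possible, and is at most (1 − 1/r) · n^2/2. For r = 6, n = 187: the density bound is (5/6) · 34969/2 = 174845/12 ≈ 14570.4167. The integer-valued extremum is e(T(187, 6)) = 14570, which is strictly less than the density bound 174845/12 since 6 ∤ 187 (the parts of T(187, 6) cannot all be equal).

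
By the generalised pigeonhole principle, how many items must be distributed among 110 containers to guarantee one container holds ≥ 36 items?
n = (36 − 1)·110 + 1 = 3851

By the generalised pigeonhole principle, to guarantee some box contains ≥ r objects we need more than (r − 1) · k objects total. Threshold: n = (r − 1) · k + 1. With r = 36 and k = 110: n = 35 · 110 + 1 = 3850 + 1 = 3851. For n = 3850 = 35 · 110, we can put exactly 35 objects in every box, avoiding 36 in any single one — so 3851 is tight.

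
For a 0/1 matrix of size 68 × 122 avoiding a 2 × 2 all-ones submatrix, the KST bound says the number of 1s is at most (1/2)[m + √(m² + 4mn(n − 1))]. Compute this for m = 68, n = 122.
z(68, 122; 2, 2) ≤ (1/2)[68 + √(68² + 4·68·122·121)] = (1/2)[68 + √4019888] = 1036.4829

Kővári–Sós–Turán: let r_1, ..., r_68 be the row sums and z = Σ r_i the total number of 1s. Each pair of columns can share at most one row with both entries 1 (else a 2×2 all-ones block appears), so Σ_i C(r_i, 2) ≤ C(122, 2) = 7381. By convexity Σ_i C(r_i, 2) ≥ 68·C(z/68, 2) = z(z − 68)/(2·68), giving z² − 68z − 68·122·121 ≤ 0 and hence z ≤ (1/2)[68 + √(4624 + 4·1003816)] = (1/2)[68 + √4019888] ≈ (1/2)(68 + 2004.9658) = 1036.4829.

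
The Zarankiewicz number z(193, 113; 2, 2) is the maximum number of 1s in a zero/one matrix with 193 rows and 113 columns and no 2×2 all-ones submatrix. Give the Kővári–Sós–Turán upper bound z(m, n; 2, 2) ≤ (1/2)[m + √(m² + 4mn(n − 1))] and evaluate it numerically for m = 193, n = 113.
z(193, 113; 2, 2) ≤ (1/2)[193 + √(193² + 4·193·113·112)] = (1/2)[193 + √9807681] = 1662.3609

Kővári–Sós–Turán: let r_1, ..., r_193 be the row sums and z = Σ r_i the total number of 1s. Each pair of columns can share at most one row with both entries 1 (else a 2×2 all-ones block appears), so Σ_i C(r_i, 2) ≤ C(113, 2) = 6328. By convexity Σ_i C(r_i, 2) ≥ 193·C(z/193, 2) = z(z − 193)/(2·193), giving z² − 193z − 193·113·112 ≤ 0 and hence z ≤ (1/2)[193 + √(37249 + 4·2442608)] = (1/2)[193 + √9807681] ≈ (1/2)(193 + 3131.7217) = 1662.3609.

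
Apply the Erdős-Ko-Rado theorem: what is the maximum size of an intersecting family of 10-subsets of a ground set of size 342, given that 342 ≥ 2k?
max |F| = C(341, 9) = 154451221472380690

The Erdős-Ko-Rado theorem states: for n ≥ 2k, an intersecting family of k-subsets of an n-element set has size at most C(n − 1, k − 1), with equality for 'star' families {A ⊆ [n] : |A| = k, i ∈ A} (fix an element i). For n = 342, k = 10: C(341, 9) = 154451221472380690.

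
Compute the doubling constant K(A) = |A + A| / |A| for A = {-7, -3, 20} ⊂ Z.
K = |A + A| / |A| = 6/3 = 2

Enumerate A + A = {a + b : a, b ∈ A}. With |A| = 3, there are |A|^2 = 9 ordered sum pairs; collecting distinct values, A + A = {-14, -10, -6, 13, 17, 40}, so |A + A| = 6. Thus K = 6/3 = 2. For comparison, the minimum possible |A + A| over all 3-element sets is 2·3 − 1 = 5 (so min K = 5/3), attained only by arithmetic progressions.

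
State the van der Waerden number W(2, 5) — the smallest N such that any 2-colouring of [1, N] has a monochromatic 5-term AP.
W(2, 5) = 178

This is a classical value, W(2, 5) = 178, established by combining an explicit 2-colouring of {1, ..., 177} with no monochromatic 5-AP (giving the lower bound W(2, 5) > 177) and a finite case analysis / exhaustive computer search showing every 2-colouring of {1, ..., 178} has such an AP.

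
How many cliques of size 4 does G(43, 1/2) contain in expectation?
E[# K_4] = C(43, 4) · (1/2)^C(4, 2) = 123410 / 2^6 = 61705/32 = 1928.28125

For each 4-subset S of vertices (there are C(43, 4) = 123410 such S), let X_S = 1 if S induces a K_4 (all C(4, 2) = 6 edges present). Then P(X_S = 1) = (1/2)^6 = 1/64. By linearity of expectation, E[# K_4] = C(43, 4) · (1/2)^6 = 123410 / 64 = 61705/32 = 1928.28125.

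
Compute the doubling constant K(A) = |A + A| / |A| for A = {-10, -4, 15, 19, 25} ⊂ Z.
K = |A + A| / |A| = 14/5

Enumerate A + A = {a + b : a, b ∈ A}. With |A| = 5, there are |A|^2 = 25 ordered sum pairs; collecting distinct values, A + A = {-20, -14, -8, 5, 9, 11, 15, 21, 30, 34, 38, 40, 44, 50}, so |A + A| = 14. Thus K = 14/5. For comparison, the minimum possible |A + A| over all 5-element sets is 2·5 − 1 = 9 (so min K = 9/5), attained only by arithmetic progressions.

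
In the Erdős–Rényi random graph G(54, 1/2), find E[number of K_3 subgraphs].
E[# K_3] = C(54, 3) · (1/2)^C(3, 2) = 24804 / 2^3 = 6201/2 = 3100.5

For each 3-subset S of vertices (there are C(54, 3) = 24804 such S), let X_S = 1 if S induces a K_3 (all C(3, 2) = 3 edges present). Then P(X_S = 1) = (1/2)^3 = 1/8. By linearity of expectation, E[# K_3] = C(54, 3) · (1/2)^3 = 24804 / 8 = 6201/2 = 3100.5.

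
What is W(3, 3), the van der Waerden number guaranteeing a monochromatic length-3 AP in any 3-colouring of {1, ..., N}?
W(3, 3) = 27

W(3, 3) = 27. The lower bound W(3, 3) > 26 comes from an explicit good 3-colouring of [1, 26]; the upper bound W(3, 3) ≤ 27 was verified by exhaustive search over 3-colourings of [1, 27].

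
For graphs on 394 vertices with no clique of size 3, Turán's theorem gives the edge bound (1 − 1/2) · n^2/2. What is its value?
Turán density bound = (1/2) · 394^2/2 = 38809

Turán's theorem: ex(n, K_{r+1}) is achieved by the complete r-partite Turán graph T(n, r) with parts as balanced as possible, and is at most (1 − 1/r) · n^2/2. For r = 2, n = 394: the density bound is (1/2) · 155236/2 = 38809. Since 2 ∣ 394, the Turán graph T(394, 2) has parts of equal size 197, and its edge count e(T(394, 2)) = 38809 attains the density bound exactly.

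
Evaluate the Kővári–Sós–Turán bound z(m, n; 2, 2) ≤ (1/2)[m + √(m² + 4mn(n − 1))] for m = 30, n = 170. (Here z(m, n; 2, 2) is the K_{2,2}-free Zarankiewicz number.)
z(30, 170; 2, 2) ≤ (1/2)[30 + √(30² + 4·30·170·169)] = (1/2)[30 + √3448500] = 943.5069

Kővári–Sós–Turán: let r_1, ..., r_30 be the row sums and z = Σ r_i the total number of 1s. Each pair of columns can share at most one row with both entries 1 (else a 2×2 all-ones block appears), so Σ_i C(r_i, 2) ≤ C(170, 2) = 14365. By convexity Σ_i C(r_i, 2) ≥ 30·C(z/30, 2) = z(z − 30)/(2·30), giving z² − 30z − 30·170·169 ≤ 0 and hence z ≤ (1/2)[30 + √(900 + 4·861900)] = (1/2)[30 + √3448500] ≈ (1/2)(30 + 1857.0137) = 943.5069.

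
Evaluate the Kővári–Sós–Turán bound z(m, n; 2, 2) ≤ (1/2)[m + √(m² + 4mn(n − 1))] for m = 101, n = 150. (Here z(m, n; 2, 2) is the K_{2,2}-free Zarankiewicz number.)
z(101, 150; 2, 2) ≤ (1/2)[101 + √(101² + 4·101·150·149)] = (1/2)[101 + √9039601] = 1553.7965

Kővári–Sós–Turán: let r_1, ..., r_101 be the row sums and z = Σ r_i the total number of 1s. Each pair of columns can share at most one row with both entries 1 (else a 2×2 all-ones block appears), so Σ_i C(r_i, 2) ≤ C(150, 2) = 11175. By convexity Σ_i C(r_i, 2) ≥ 101·C(z/101, 2) = z(z − 101)/(2·101), giving z² − 101z − 101·150·149 ≤ 0 and hence z ≤ (1/2)[101 + √(10201 + 4·2257350)] = (1/2)[101 + √9039601] ≈ (1/2)(101 + 3006.5929) = 1553.7965.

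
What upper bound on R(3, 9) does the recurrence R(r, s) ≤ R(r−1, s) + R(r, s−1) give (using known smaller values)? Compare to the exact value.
R(3, 9) ≤ R(2, 9) + R(3, 8) = 9 + 28 = 37; exact value R(3, 9) = 36.

The Erdős–Szekeres recurrence R(r, s) ≤ R(r−1, s) + R(r, s−1) applied to (r, s) = (3, 9) gives
  R(3, 9) ≤ R(2, 9) + R(3, 8) = 9 + 28 = 37.
(Recall R(2, k) = k and R is symmetric.) The recurrence is not tight here (it gives 37, but the exact value is R(3, 9) = 36); the tight upper bound requires a sharper argument than the simple recurrence, combined with a lower-bound construction on K_{35}.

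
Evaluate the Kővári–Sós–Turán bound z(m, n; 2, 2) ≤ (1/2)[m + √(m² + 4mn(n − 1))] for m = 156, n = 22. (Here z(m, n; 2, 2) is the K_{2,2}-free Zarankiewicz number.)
z(156, 22; 2, 2) ≤ (1/2)[156 + √(156² + 4·156·22·21)] = (1/2)[156 + √312624] = 357.5639

Kővári–Sós–Turán: let r_1, ..., r_156 be the row sums and z = Σ r_i the total number of 1s. Each pair of columns can share at most one row with both entries 1 (else a 2×2 all-ones block appears), so Σ_i C(r_i, 2) ≤ C(22, 2) = 231. By convexity Σ_i C(r_i, 2) ≥ 156·C(z/156, 2) = z(z − 156)/(2·156), giving z² − 156z − 156·22·21 ≤ 0 and hence z ≤ (1/2)[156 + √(24336 + 4·72072)] = (1/2)[156 + √312624] ≈ (1/2)(156 + 559.1279) = 357.5639.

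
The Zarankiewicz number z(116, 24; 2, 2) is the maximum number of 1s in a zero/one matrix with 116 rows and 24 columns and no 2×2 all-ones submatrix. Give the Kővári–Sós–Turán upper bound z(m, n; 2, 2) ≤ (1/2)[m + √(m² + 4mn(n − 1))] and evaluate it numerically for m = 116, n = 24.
z(116, 24; 2, 2) ≤ (1/2)[116 + √(116² + 4·116·24·23)] = (1/2)[116 + √269584] = 317.6074

Kővári–Sós–Turán: let r_1, ..., r_116 be the row sums and z = Σ r_i the total number of 1s. Each pair of columns can share at most one row with both entries 1 (else a 2×2 all-ones block appears), so Σ_i C(r_i, 2) ≤ C(24, 2) = 276. By convexity Σ_i C(r_i, 2) ≥ 116·C(z/116, 2) = z(z − 116)/(2·116), giving z² − 116z − 116·24·23 ≤ 0 and hence z ≤ (1/2)[116 + √(13456 + 4·64032)] = (1/2)[116 + √269584] ≈ (1/2)(116 + 519.2148) = 317.6074.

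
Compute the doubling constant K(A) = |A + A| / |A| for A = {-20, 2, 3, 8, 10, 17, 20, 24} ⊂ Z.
K = |A + A| / |A| = 32/8 = 4

Enumerate A + A = {a + b : a, b ∈ A}. With |A| = 8, there are |A|^2 = 64 ordered sum pairs; collecting distinct values, A + A = {-40, -18, -17, -12, -10, -3, 0, 4, 5, 6, 10, 11, 12, 13, 16, 18, 19, 20, 22, 23, 25, 26, 27, 28, 30, 32, 34, 37, 40, 41, 44, 48}, so |A + A| = 32. Thus K = 32/8 = 4. For comparison, the minimum possible |A + A| over all 8-element sets is 2·8 − 1 = 15 (so min K = 15/8), attained only by arithmetic progressions.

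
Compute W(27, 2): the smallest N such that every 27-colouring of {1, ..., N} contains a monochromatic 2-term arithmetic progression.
W(27, 2) = 27 + 1 = 28

A 2-term AP is any pair of integers, so a monochromatic 2-AP exists iff some colour is used at least twice. With 27 colours, the colouring i ↦ i on {1, ..., 27} uses each colour once, avoiding any monochromatic pair, so W(27, 2) > 27. For {1, ..., 28}, pigeonhole forces two integers of the same colour, which form a monochromatic 2-AP. Hence W(27, 2) = 28.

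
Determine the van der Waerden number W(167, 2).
W(167, 2) = 167 + 1 = 168

A 2-term AP is any pair of integers, so a monochromatic 2-AP exists iff some colour is used at least twice. With 167 colours, the colouring i ↦ i on {1, ..., 167} uses each colour once, avoiding any monochromatic pair, so W(167, 2) > 167. For {1, ..., 168}, pigeonhole forces two integers of the same colour, which form a monochromatic 2-AP. Hence W(167, 2) = 168.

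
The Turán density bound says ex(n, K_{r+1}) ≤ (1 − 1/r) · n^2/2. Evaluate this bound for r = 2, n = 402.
Turán density bound = (1/2) · 402^2/2 = 40401

Turán's theorem: ex(n, K_{r+1}) is achieved by the complete r-partite Turán graph T(n, r) with parts as balanced as possible, and is at most (1 − 1/r) · n^2/2. For r = 2, n = 402: the density bound is (1/2) · 161604/2 = 40401. Since 2 ∣ 402, the Turán graph T(402, 2) has parts of equal size 201, and its edge count e(T(402, 2)) = 40401 attains the density bound exactly.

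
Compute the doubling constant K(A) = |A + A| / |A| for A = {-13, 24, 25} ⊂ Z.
K = |A + A| / |A| = 6/3 = 2

Enumerate A + A = {a + b : a, b ∈ A}. With |A| = 3, there are |A|^2 = 9 ordered sum pairs; collecting distinct values, A + A = {-26, 11, 12, 48, 49, 50}, so |A + A| = 6. Thus K = 6/3 = 2. For comparison, the minimum possible |A + A| over all 3-element sets is 2·3 − 1 = 5 (so min K = 5/3), attained only by arithmetic progressions.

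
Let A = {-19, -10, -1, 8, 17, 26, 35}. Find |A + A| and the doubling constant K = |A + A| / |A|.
K = |A + A| / |A| = 13/7

Enumerate A + A = {a + b : a, b ∈ A}. With |A| = 7, there are |A|^2 = 49 ordered sum pairs; collecting distinct values, A + A = {-38, -29, -20, -11, -2, 7, 16, 25, 34, 43, 52, 61, 70}, so |A + A| = 13. Thus K = 13/7. Here |A + A| = 2|A| − 1 = 13, the minimum possible — so K = 13/7 is minimal, which holds iff A is an arithmetic progression.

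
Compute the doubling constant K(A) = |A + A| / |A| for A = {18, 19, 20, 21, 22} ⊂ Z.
K = |A + A| / |A| = 9/5

Enumerate A + A = {a + b : a, b ∈ A}. With |A| = 5, there are |A|^2 = 25 ordered sum pairs; collecting distinct values, A + A = {36, 37, 38, 39, 40, 41, 42, 43, 44}, so |A + A| = 9. Thus K = 9/5. Here |A + A| = 2|A| − 1 = 9, the minimum possible — so K = 9/5 is minimal, which holds iff A is an arithmetic progression.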